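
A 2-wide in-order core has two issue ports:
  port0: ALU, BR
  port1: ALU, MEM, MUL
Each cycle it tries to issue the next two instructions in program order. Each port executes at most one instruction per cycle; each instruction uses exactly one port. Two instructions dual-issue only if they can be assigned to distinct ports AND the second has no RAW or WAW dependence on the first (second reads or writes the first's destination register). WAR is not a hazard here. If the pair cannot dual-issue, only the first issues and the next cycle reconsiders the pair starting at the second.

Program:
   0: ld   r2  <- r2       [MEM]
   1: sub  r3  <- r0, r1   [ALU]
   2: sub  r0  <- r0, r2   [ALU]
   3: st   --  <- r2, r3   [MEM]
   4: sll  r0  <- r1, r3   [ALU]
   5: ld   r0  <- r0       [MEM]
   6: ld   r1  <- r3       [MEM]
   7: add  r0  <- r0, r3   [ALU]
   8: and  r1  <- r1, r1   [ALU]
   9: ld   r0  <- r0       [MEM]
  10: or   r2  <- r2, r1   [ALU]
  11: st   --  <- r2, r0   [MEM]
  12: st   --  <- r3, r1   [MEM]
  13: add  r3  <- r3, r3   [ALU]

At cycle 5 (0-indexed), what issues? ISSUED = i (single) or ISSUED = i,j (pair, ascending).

ISSUED = 8,9

t=0 i0&i1:ld.MEM sub.ALU ; pair
t=1 i2&i3:sub.ALU st.MEM ; pair
t=2 i4:sll.ALU ; RAW+WAW r0
t=3 i5:ld.MEM ; no-port MEM/MEM
t=4 i6&i7:ld.MEM add.ALU ; pair
t=5 i8&i9:and.ALU ld.MEM ; pair
t=6 i10:or.ALU ; RAW r2
t=7 i11:st.MEM ; no-port MEM/MEM
t=8 i12&i13:st.MEM add.ALU ; pair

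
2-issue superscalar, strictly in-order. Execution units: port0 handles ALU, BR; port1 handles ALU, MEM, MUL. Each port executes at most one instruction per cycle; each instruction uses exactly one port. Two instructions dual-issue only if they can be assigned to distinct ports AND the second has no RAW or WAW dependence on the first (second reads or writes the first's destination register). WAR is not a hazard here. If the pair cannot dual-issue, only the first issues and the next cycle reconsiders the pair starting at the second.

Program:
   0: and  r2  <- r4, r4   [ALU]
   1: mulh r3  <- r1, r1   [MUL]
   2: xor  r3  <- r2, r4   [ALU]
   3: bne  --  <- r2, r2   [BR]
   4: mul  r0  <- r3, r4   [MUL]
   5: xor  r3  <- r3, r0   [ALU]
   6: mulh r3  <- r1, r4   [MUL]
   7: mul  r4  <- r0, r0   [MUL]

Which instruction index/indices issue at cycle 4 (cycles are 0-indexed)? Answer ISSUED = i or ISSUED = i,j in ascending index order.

[0] i0+i1  and.ALU;mulh.MUL  -- 2-wide
[1] i2+i3  xor.ALU;bne.BR  -- 2-wide
[2] i4  mul.MUL  -- RAW r0
[3] i5  xor.ALU  -- WAW r3
[4] i6  mulh.MUL  -- no-port MUL/MUL
[5] i7  mul.MUL  -- tail

ISSUED = 6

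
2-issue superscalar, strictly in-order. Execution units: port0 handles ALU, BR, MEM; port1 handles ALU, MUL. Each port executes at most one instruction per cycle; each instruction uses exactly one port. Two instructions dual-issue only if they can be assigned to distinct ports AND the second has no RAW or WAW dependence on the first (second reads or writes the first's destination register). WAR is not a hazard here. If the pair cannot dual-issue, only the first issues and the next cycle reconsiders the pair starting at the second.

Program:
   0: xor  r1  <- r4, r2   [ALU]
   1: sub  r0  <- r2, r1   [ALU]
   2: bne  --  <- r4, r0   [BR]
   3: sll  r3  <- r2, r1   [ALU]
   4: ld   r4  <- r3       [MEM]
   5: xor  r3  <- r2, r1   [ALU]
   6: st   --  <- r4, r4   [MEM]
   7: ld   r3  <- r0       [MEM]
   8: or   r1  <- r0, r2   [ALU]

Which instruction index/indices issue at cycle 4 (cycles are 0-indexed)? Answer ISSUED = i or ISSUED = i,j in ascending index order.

c0: i0 xor.ALU  RAW r1
c1: i1 sub.ALU  RAW r0
c2: i2&i3 bne.BR+sll.ALU  pair
c3: i4&i5 ld.MEM+xor.ALU  pair
c4: i6 st.MEM  no-port MEM/MEM
c5: i7&i8 ld.MEM+or.ALU  pair

ISSUED = 6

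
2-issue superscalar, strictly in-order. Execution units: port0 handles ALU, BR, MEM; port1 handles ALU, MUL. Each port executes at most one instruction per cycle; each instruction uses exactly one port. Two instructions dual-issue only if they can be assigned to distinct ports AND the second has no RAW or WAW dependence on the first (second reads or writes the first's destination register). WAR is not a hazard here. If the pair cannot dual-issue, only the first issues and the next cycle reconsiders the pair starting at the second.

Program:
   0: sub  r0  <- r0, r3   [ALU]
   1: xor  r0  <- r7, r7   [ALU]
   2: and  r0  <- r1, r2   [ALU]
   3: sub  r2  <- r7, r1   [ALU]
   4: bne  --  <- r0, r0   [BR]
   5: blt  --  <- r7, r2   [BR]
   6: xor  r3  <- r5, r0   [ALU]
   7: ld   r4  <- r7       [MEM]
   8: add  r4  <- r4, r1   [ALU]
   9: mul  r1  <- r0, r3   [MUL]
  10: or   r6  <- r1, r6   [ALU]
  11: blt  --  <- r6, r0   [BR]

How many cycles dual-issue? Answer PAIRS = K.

0. sub @i0  | WAW r0
1. xor @i1  | WAW r0
2. and/sub @i2/i3  | 2-wide
3. bne @i4  | no-port BR/BR
4. blt/xor @i5/i6  | 2-wide
5. ld @i7  | RAW+WAW r4
6. add/mul @i8/i9  | 2-wide
7. or @i10  | RAW r6
8. blt @i11  | tail

PAIRS = 3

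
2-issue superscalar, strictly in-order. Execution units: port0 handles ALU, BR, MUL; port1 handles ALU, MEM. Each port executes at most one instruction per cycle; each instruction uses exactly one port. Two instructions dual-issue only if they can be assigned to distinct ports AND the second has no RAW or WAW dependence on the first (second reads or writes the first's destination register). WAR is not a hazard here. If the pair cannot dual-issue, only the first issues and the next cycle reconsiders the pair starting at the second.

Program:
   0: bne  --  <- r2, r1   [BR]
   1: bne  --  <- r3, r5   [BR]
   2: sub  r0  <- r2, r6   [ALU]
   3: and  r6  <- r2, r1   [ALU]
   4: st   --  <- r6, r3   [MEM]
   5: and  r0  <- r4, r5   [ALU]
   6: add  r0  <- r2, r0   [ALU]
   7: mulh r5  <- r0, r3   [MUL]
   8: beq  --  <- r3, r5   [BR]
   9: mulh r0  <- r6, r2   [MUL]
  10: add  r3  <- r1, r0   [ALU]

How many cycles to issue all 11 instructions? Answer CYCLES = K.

CYCLES = 9

0. bne.BR @i0  | no-port BR/BR
1. bne.BR;sub.ALU @i1/i2  | 2-wide
2. and.ALU @i3  | RAW r6
3. st.MEM;and.ALU @i4/i5  | 2-wide
4. add.ALU @i6  | RAW r0
5. mulh.MUL @i7  | no-port MUL/BR
6. beq.BR @i8  | no-port BR/MUL
7. mulh.MUL @i9  | RAW r0
8. add.ALU @i10  | tail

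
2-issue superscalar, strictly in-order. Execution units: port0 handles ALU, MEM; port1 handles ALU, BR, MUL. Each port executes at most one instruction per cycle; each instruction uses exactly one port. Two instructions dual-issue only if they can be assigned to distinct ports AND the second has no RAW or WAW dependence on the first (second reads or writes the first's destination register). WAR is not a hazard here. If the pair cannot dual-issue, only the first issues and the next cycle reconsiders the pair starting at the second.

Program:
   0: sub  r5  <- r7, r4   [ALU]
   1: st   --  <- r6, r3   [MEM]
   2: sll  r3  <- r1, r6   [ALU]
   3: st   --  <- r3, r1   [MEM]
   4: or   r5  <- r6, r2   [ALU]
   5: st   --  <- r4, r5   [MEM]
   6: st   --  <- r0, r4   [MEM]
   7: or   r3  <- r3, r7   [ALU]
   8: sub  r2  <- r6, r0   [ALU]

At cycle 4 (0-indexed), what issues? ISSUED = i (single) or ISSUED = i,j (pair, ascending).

0. sub.ALU+st.MEM @i0+i1  | 2-wide
1. sll.ALU @i2  | RAW r3
2. st.MEM+or.ALU @i3+i4  | 2-wide
3. st.MEM @i5  | no-port MEM/MEM
4. st.MEM+or.ALU @i6+i7  | 2-wide
5. sub.ALU @i8  | tail

ISSUED = 6,7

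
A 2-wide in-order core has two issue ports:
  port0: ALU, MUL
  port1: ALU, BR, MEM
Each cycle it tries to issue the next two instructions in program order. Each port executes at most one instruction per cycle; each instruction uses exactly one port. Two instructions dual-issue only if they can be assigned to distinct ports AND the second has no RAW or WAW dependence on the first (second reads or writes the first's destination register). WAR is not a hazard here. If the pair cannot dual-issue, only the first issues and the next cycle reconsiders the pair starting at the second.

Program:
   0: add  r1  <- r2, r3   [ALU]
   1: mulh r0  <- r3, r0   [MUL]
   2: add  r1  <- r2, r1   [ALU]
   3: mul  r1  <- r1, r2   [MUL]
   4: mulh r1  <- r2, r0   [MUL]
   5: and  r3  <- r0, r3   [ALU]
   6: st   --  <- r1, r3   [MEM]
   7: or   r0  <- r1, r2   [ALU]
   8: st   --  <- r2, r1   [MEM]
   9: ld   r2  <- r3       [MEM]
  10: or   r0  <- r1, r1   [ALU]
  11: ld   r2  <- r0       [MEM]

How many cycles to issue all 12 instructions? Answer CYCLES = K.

[0] i0&i1  add.ALU+mulh.MUL  -- pair
[1] i2  add.ALU  -- RAW+WAW r1
[2] i3  mul.MUL  -- no-port MUL/MUL
[3] i4&i5  mulh.MUL+and.ALU  -- pair
[4] i6&i7  st.MEM+or.ALU  -- pair
[5] i8  st.MEM  -- no-port MEM/MEM
[6] i9&i10  ld.MEM+or.ALU  -- pair
[7] i11  ld.MEM  -- tail

CYCLES = 8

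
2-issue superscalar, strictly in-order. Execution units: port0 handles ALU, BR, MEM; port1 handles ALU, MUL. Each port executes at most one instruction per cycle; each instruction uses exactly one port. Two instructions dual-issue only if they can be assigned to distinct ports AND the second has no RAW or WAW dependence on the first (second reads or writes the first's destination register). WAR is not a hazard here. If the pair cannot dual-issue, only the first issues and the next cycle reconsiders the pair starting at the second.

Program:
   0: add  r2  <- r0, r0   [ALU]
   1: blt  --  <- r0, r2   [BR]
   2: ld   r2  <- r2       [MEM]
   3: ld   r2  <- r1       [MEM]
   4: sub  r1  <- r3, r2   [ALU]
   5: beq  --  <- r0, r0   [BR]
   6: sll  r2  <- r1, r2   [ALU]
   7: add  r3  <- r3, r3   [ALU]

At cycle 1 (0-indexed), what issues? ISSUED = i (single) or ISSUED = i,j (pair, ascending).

ISSUED = 1

t=0 i0:add ; RAW r2
t=1 i1:blt ; no-port BR/MEM
t=2 i2:ld ; no-port MEM/MEM
t=3 i3:ld ; RAW r2
t=4 i4&i5:sub;beq ; pair
t=5 i6&i7:sll;add ; pair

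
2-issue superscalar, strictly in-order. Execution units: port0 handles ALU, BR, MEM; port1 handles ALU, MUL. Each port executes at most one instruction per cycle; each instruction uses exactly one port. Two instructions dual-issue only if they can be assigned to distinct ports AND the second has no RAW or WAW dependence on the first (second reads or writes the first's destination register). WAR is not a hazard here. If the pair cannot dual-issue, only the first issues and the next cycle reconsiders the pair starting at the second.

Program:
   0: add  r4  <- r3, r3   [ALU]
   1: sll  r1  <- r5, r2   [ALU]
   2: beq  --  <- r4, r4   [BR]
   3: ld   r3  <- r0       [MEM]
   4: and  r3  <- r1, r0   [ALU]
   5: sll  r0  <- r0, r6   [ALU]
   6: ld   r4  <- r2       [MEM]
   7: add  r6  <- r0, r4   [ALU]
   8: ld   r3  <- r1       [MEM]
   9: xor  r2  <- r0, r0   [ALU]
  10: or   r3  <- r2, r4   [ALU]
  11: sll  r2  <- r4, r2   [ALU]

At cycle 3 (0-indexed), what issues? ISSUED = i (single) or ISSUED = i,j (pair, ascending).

c0: i0&i1 add.ALU sll.ALU  dual
c1: i2 beq.BR  no-port BR/MEM
c2: i3 ld.MEM  WAW r3
c3: i4&i5 and.ALU sll.ALU  dual
c4: i6 ld.MEM  RAW r4
c5: i7&i8 add.ALU ld.MEM  dual
c6: i9 xor.ALU  RAW r2
c7: i10&i11 or.ALU sll.ALU  dual

ISSUED = 4,5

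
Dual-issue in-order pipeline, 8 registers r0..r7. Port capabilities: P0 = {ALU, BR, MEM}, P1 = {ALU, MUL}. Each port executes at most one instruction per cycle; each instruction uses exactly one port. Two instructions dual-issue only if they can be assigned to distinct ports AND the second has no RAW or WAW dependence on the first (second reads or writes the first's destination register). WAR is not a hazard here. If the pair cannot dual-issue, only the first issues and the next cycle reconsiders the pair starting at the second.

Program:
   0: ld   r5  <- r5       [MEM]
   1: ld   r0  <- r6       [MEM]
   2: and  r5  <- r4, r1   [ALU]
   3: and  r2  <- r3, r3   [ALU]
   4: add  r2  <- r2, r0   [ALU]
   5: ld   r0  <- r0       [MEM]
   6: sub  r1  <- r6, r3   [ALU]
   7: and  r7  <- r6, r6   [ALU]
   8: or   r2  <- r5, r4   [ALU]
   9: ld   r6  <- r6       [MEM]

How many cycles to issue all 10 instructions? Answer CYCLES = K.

t=0 i0:ld.MEM ; no-port MEM/MEM
t=1 i1+i2:ld.MEM;and.ALU ; pair
t=2 i3:and.ALU ; RAW+WAW r2
t=3 i4+i5:add.ALU;ld.MEM ; pair
t=4 i6+i7:sub.ALU;and.ALU ; pair
t=5 i8+i9:or.ALU;ld.MEM ; pair

CYCLES = 6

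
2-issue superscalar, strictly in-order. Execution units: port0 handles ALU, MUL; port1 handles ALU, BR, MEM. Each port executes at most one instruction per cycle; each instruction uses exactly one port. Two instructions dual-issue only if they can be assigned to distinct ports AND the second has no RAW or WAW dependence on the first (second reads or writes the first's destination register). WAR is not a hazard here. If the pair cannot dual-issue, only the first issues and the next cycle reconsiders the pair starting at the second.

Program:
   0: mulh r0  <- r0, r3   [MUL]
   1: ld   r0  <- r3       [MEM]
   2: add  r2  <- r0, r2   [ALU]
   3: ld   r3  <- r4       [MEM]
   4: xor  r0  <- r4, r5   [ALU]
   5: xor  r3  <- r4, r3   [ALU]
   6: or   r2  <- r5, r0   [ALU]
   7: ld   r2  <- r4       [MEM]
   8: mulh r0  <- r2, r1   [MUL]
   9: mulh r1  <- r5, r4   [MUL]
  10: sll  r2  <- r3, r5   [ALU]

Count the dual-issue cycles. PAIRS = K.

PAIRS = 3

c0: i0 mulh.MUL  WAW r0
c1: i1 ld.MEM  RAW r0
c2: i2+i3 add.ALU+ld.MEM  pair
c3: i4+i5 xor.ALU+xor.ALU  pair
c4: i6 or.ALU  WAW r2
c5: i7 ld.MEM  RAW r2
c6: i8 mulh.MUL  no-port MUL/MUL
c7: i9+i10 mulh.MUL+sll.ALU  pair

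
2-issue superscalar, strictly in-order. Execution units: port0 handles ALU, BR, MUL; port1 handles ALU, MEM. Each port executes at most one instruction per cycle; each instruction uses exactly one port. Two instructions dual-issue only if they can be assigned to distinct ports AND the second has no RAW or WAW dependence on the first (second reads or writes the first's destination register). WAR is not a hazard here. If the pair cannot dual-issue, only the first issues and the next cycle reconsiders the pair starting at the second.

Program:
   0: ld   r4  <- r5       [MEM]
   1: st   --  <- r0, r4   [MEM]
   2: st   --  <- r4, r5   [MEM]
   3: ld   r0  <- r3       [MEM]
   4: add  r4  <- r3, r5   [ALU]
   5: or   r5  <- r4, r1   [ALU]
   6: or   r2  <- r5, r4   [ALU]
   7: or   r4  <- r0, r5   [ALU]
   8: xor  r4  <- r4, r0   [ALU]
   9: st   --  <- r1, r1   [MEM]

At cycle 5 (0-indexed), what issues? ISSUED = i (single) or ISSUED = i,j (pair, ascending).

[0] i0  ld  -- no-port MEM/MEM
[1] i1  st  -- no-port MEM/MEM
[2] i2  st  -- no-port MEM/MEM
[3] i3+i4  ld/add  -- 2-wide
[4] i5  or  -- RAW r5
[5] i6+i7  or/or  -- 2-wide
[6] i8+i9  xor/st  -- 2-wide

ISSUED = 6,7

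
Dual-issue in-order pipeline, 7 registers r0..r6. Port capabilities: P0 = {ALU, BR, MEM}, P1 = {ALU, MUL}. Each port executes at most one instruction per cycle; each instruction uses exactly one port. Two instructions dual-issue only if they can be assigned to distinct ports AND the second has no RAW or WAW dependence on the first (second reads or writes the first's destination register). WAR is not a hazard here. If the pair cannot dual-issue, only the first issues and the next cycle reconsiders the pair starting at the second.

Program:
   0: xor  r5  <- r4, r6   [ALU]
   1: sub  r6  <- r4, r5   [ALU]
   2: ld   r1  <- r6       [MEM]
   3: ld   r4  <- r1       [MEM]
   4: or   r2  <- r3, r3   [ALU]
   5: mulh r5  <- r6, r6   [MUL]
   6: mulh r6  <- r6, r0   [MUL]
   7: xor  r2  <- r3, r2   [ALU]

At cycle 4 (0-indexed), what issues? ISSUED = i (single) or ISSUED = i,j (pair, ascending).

[0] i0  xor.ALU  -- RAW r5
[1] i1  sub.ALU  -- RAW r6
[2] i2  ld.MEM  -- no-port MEM/MEM
[3] i3/i4  ld.MEM;or.ALU  -- dual
[4] i5  mulh.MUL  -- no-port MUL/MUL
[5] i6/i7  mulh.MUL;xor.ALU  -- dual

ISSUED = 5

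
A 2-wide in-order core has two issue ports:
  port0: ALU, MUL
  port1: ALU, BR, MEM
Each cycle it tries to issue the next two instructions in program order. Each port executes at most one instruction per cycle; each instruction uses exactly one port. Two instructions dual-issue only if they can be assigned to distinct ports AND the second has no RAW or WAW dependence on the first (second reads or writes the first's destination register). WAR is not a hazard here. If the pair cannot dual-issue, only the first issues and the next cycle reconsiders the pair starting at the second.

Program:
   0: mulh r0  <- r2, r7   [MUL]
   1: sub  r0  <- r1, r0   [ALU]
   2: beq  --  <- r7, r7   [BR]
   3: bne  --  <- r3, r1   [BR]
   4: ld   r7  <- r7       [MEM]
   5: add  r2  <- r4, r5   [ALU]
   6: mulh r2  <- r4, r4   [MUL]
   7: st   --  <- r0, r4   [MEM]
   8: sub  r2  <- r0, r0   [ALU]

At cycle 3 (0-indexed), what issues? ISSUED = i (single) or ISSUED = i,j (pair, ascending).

ISSUED = 4,5

  cy0 -> i0 (mulh) RAW+WAW r0
  cy1 -> i1,i2 (sub beq) pair
  cy2 -> i3 (bne) no-port BR/MEM
  cy3 -> i4,i5 (ld add) pair
  cy4 -> i6,i7 (mulh st) pair
  cy5 -> i8 (sub) tail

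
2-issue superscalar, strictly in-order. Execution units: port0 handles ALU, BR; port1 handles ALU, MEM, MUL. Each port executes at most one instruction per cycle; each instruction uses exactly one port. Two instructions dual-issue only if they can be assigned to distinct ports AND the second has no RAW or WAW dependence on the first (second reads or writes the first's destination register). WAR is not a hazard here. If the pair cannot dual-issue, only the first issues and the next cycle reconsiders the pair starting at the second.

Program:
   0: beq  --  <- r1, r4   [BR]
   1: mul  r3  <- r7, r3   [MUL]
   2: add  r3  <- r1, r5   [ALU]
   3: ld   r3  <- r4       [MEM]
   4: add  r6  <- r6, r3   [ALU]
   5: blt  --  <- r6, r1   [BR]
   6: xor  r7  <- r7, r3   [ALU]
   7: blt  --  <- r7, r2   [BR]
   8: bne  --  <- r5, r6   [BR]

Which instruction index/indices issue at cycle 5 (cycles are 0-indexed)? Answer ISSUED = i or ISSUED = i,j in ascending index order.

ISSUED = 7

  cy0 -> i0,i1 (beq.BR mul.MUL) pair
  cy1 -> i2 (add.ALU) WAW r3
  cy2 -> i3 (ld.MEM) RAW r3
  cy3 -> i4 (add.ALU) RAW r6
  cy4 -> i5,i6 (blt.BR xor.ALU) pair
  cy5 -> i7 (blt.BR) no-port BR/BR
  cy6 -> i8 (bne.BR) tail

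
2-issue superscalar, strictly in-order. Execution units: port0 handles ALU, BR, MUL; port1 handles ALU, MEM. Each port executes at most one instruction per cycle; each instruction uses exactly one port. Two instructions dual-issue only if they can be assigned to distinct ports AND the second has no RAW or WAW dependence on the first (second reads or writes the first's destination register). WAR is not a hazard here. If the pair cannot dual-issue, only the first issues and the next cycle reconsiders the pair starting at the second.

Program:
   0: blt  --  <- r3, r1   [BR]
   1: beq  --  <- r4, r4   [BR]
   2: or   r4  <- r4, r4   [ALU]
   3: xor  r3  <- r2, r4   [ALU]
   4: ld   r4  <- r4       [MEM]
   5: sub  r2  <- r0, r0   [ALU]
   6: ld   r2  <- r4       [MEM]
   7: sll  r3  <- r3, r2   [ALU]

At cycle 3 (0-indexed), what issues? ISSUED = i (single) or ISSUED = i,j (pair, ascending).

[0] i0  blt  -- no-port BR/BR
[1] i1,i2  beq;or  -- pair
[2] i3,i4  xor;ld  -- pair
[3] i5  sub  -- WAW r2
[4] i6  ld  -- RAW r2
[5] i7  sll  -- tail

ISSUED = 5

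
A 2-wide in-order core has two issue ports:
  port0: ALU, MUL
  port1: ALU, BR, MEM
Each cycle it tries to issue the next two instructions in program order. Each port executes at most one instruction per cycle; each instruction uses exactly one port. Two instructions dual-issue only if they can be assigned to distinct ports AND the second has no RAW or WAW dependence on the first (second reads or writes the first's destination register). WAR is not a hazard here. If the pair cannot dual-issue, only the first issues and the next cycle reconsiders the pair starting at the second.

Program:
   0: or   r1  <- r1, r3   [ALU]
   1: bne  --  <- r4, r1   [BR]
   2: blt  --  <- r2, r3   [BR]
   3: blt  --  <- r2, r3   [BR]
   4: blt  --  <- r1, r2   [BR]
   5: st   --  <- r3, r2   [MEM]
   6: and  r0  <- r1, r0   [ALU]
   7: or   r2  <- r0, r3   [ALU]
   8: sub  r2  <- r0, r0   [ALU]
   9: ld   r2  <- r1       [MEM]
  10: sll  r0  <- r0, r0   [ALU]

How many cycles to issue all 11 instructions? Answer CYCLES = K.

CYCLES = 9

0. or @i0  | RAW r1
1. bne @i1  | no-port BR/BR
2. blt @i2  | no-port BR/BR
3. blt @i3  | no-port BR/BR
4. blt @i4  | no-port BR/MEM
5. st;and @i5&i6  | 2-wide
6. or @i7  | WAW r2
7. sub @i8  | WAW r2
8. ld;sll @i9&i10  | 2-wide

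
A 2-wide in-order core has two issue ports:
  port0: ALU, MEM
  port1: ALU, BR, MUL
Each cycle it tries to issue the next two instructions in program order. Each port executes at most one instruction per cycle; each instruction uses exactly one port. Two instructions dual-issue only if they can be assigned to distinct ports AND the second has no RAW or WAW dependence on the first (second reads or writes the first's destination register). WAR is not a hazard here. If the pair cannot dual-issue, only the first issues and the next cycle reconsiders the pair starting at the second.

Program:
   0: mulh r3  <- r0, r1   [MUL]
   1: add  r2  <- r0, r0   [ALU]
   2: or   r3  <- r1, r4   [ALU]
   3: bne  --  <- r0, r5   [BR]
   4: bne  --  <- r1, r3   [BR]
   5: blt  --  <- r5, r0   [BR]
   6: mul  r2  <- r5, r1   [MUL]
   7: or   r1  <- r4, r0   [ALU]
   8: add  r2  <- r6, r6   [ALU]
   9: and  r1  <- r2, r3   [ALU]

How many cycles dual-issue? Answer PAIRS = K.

t=0 i0&i1:mulh.MUL+add.ALU ; 2-wide
t=1 i2&i3:or.ALU+bne.BR ; 2-wide
t=2 i4:bne.BR ; no-port BR/BR
t=3 i5:blt.BR ; no-port BR/MUL
t=4 i6&i7:mul.MUL+or.ALU ; 2-wide
t=5 i8:add.ALU ; RAW r2
t=6 i9:and.ALU ; tail

PAIRS = 3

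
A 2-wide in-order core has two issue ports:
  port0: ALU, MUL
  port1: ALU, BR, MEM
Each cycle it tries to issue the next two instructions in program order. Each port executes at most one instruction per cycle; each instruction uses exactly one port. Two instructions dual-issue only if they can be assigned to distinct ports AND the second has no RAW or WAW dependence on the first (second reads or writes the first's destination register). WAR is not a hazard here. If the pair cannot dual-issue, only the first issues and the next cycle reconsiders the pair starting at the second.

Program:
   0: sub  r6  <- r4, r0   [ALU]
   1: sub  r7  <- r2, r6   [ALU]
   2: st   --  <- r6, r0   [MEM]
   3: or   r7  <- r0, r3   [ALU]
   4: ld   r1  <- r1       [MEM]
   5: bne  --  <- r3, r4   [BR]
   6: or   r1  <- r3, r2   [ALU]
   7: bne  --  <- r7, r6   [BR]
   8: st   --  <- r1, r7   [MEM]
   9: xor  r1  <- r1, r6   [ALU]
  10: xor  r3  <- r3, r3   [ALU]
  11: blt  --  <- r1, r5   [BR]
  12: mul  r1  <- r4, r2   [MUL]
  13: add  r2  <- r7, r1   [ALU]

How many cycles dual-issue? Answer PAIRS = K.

[0] i0  sub  -- RAW r6
[1] i1+i2  sub;st  -- 2-wide
[2] i3+i4  or;ld  -- 2-wide
[3] i5+i6  bne;or  -- 2-wide
[4] i7  bne  -- no-port BR/MEM
[5] i8+i9  st;xor  -- 2-wide
[6] i10+i11  xor;blt  -- 2-wide
[7] i12  mul  -- RAW r1
[8] i13  add  -- tail

PAIRS = 5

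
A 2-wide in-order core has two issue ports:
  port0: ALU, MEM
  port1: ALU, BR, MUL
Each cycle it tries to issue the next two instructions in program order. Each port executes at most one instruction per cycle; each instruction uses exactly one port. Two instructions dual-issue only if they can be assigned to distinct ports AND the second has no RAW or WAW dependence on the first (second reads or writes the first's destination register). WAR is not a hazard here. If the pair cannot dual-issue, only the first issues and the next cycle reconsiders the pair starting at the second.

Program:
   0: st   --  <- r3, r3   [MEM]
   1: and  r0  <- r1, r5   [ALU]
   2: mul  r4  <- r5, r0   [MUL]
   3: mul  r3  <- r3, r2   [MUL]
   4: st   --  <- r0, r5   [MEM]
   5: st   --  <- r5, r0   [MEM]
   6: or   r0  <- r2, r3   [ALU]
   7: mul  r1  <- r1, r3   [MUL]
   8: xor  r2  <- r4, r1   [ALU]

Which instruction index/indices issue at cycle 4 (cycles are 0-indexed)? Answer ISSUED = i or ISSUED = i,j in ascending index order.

ISSUED = 7

  cy0 -> i0+i1 (st/and) pair
  cy1 -> i2 (mul) no-port MUL/MUL
  cy2 -> i3+i4 (mul/st) pair
  cy3 -> i5+i6 (st/or) pair
  cy4 -> i7 (mul) RAW r1
  cy5 -> i8 (xor) tail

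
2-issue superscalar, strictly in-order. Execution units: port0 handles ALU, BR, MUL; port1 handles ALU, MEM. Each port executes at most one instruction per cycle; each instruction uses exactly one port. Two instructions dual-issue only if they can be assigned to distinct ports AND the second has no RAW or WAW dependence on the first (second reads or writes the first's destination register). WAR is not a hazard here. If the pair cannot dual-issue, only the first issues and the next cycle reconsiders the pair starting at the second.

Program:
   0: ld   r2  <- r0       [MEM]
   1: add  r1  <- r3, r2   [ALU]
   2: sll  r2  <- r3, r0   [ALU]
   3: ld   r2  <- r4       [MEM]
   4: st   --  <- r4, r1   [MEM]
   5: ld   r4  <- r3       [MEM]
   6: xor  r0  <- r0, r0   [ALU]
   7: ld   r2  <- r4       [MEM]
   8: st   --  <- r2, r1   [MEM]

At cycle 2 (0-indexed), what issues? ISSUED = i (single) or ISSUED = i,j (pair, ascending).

ISSUED = 3

t=0 i0:ld ; RAW r2
t=1 i1/i2:add sll ; dual
t=2 i3:ld ; no-port MEM/MEM
t=3 i4:st ; no-port MEM/MEM
t=4 i5/i6:ld xor ; dual
t=5 i7:ld ; no-port MEM/MEM
t=6 i8:st ; tail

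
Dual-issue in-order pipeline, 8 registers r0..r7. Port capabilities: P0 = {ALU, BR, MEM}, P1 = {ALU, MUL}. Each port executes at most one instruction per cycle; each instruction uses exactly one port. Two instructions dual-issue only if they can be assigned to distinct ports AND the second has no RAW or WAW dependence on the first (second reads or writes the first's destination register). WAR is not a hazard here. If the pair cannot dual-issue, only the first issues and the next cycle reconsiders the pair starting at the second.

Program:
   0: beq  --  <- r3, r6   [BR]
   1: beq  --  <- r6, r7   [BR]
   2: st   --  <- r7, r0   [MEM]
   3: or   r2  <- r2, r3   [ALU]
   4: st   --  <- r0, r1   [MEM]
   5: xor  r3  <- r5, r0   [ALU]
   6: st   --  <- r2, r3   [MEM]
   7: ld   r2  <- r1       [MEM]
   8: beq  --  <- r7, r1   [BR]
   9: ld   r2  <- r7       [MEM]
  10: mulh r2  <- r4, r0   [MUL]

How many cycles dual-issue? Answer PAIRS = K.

[0] i0  beq.BR  -- no-port BR/BR
[1] i1  beq.BR  -- no-port BR/MEM
[2] i2,i3  st.MEM/or.ALU  -- pair
[3] i4,i5  st.MEM/xor.ALU  -- pair
[4] i6  st.MEM  -- no-port MEM/MEM
[5] i7  ld.MEM  -- no-port MEM/BR
[6] i8  beq.BR  -- no-port BR/MEM
[7] i9  ld.MEM  -- WAW r2
[8] i10  mulh.MUL  -- tail

PAIRS = 2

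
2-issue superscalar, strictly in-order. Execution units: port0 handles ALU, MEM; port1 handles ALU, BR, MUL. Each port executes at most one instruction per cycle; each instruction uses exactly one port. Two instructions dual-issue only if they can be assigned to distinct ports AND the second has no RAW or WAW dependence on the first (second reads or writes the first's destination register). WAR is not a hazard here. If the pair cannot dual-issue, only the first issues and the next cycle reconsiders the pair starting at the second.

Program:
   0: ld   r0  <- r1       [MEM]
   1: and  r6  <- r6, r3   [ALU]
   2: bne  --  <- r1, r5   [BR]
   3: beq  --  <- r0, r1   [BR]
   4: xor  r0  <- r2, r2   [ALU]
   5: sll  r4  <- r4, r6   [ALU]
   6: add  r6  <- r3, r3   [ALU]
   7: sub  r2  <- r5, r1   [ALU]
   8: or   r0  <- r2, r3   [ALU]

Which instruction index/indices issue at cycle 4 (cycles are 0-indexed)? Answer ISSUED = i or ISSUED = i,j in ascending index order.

  cy0 -> i0/i1 (ld.MEM;and.ALU) dual
  cy1 -> i2 (bne.BR) no-port BR/BR
  cy2 -> i3/i4 (beq.BR;xor.ALU) dual
  cy3 -> i5/i6 (sll.ALU;add.ALU) dual
  cy4 -> i7 (sub.ALU) RAW r2
  cy5 -> i8 (or.ALU) tail

ISSUED = 7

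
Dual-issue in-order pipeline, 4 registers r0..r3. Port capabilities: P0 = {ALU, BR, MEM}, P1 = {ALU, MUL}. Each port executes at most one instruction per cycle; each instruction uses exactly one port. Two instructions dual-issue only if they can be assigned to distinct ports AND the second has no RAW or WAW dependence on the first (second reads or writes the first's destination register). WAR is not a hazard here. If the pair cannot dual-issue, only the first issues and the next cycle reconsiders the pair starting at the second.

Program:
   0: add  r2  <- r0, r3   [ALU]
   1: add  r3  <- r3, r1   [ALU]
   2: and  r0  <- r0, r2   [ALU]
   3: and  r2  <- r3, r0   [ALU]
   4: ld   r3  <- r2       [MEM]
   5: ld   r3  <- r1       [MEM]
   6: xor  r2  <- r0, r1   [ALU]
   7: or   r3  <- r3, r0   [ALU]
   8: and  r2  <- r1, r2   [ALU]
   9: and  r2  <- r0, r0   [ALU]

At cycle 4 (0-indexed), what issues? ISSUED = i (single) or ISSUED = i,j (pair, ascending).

ISSUED = 5,6

t=0 i0,i1:add add ; dual
t=1 i2:and ; RAW r0
t=2 i3:and ; RAW r2
t=3 i4:ld ; no-port MEM/MEM
t=4 i5,i6:ld xor ; dual
t=5 i7,i8:or and ; dual
t=6 i9:and ; tail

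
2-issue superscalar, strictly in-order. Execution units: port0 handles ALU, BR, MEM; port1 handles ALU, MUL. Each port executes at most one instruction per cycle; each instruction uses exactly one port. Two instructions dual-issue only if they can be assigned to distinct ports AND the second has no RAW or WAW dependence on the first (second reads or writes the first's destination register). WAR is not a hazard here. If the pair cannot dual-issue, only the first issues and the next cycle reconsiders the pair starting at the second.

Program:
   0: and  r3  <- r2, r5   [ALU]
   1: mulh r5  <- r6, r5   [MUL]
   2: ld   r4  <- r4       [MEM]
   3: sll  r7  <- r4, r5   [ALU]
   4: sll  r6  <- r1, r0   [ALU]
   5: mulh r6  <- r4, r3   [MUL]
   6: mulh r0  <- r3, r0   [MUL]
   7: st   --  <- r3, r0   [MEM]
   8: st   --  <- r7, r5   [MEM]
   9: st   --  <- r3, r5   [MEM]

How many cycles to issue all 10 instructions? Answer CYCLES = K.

CYCLES = 8

[0] i0,i1  and+mulh  -- dual
[1] i2  ld  -- RAW r4
[2] i3,i4  sll+sll  -- dual
[3] i5  mulh  -- no-port MUL/MUL
[4] i6  mulh  -- RAW r0
[5] i7  st  -- no-port MEM/MEM
[6] i8  st  -- no-port MEM/MEM
[7] i9  st  -- tail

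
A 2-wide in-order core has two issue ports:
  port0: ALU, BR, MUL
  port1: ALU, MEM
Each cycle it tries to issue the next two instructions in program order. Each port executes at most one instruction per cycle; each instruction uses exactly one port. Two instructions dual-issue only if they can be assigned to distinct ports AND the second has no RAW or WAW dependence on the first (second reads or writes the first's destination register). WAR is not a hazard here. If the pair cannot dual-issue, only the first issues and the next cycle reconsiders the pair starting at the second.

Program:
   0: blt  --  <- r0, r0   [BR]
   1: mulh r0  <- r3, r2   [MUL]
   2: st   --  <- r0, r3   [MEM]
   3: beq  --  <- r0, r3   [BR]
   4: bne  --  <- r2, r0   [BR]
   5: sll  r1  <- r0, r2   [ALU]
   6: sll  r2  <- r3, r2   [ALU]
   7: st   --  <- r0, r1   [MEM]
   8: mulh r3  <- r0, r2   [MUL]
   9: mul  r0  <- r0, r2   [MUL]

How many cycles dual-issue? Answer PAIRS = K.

PAIRS = 3

0. blt @i0  | no-port BR/MUL
1. mulh @i1  | RAW r0
2. st beq @i2+i3  | dual
3. bne sll @i4+i5  | dual
4. sll st @i6+i7  | dual
5. mulh @i8  | no-port MUL/MUL
6. mul @i9  | tail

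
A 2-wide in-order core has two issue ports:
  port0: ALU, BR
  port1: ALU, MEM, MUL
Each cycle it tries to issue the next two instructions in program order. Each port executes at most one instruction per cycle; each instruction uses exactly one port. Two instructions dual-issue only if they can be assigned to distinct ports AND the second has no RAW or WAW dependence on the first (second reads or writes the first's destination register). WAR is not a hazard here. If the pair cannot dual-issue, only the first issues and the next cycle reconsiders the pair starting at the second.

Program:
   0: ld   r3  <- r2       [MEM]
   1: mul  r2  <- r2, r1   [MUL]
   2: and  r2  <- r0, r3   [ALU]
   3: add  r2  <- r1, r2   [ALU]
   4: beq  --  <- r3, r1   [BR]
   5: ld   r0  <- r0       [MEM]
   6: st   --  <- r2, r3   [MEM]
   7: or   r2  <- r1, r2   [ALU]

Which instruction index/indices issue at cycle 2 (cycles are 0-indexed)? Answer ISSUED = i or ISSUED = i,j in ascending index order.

  cy0 -> i0 (ld.MEM) no-port MEM/MUL
  cy1 -> i1 (mul.MUL) WAW r2
  cy2 -> i2 (and.ALU) RAW+WAW r2
  cy3 -> i3+i4 (add.ALU+beq.BR) dual
  cy4 -> i5 (ld.MEM) no-port MEM/MEM
  cy5 -> i6+i7 (st.MEM+or.ALU) dual

ISSUED = 2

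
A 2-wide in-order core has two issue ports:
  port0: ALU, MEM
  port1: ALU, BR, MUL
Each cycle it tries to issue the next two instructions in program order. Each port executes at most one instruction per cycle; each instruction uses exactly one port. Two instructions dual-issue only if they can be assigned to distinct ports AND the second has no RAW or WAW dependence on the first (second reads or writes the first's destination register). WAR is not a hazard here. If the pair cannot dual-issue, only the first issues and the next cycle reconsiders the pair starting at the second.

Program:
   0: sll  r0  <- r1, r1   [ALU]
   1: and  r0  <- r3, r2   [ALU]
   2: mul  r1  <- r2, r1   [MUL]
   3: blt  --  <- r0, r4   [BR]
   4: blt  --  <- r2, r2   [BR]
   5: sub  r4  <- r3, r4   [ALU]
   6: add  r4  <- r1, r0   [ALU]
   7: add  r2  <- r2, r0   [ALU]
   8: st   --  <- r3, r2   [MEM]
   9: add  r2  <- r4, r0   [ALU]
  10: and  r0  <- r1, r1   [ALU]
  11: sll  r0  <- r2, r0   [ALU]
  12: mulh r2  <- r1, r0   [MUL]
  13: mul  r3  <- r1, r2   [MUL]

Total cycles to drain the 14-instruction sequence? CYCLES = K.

CYCLES = 10

#0 head=0: sll i0 WAW r0
#1 head=1: and mul i1/i2 pair
#2 head=3: blt i3 no-port BR/BR
#3 head=4: blt sub i4/i5 pair
#4 head=6: add add i6/i7 pair
#5 head=8: st add i8/i9 pair
#6 head=10: and i10 RAW+WAW r0
#7 head=11: sll i11 RAW r0
#8 head=12: mulh i12 no-port MUL/MUL
#9 head=13: mul i13 tail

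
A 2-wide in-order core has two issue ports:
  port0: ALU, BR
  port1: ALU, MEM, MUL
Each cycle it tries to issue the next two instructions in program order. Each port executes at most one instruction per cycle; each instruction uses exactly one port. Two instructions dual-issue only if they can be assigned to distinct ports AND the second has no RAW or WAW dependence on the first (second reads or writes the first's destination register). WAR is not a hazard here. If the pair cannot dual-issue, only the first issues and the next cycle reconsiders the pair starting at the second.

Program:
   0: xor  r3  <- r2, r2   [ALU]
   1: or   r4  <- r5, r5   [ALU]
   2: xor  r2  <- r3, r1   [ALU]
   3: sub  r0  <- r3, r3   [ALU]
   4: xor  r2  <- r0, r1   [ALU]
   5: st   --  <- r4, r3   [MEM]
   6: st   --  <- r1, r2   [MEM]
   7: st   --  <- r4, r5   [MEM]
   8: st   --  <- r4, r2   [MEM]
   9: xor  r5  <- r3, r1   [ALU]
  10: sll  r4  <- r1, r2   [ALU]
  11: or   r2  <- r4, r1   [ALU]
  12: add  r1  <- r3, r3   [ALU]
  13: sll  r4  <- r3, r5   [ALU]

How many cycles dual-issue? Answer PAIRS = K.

PAIRS = 5

#0 head=0: xor/or i0,i1 2-wide
#1 head=2: xor/sub i2,i3 2-wide
#2 head=4: xor/st i4,i5 2-wide
#3 head=6: st i6 no-port MEM/MEM
#4 head=7: st i7 no-port MEM/MEM
#5 head=8: st/xor i8,i9 2-wide
#6 head=10: sll i10 RAW r4
#7 head=11: or/add i11,i12 2-wide
#8 head=13: sll i13 tail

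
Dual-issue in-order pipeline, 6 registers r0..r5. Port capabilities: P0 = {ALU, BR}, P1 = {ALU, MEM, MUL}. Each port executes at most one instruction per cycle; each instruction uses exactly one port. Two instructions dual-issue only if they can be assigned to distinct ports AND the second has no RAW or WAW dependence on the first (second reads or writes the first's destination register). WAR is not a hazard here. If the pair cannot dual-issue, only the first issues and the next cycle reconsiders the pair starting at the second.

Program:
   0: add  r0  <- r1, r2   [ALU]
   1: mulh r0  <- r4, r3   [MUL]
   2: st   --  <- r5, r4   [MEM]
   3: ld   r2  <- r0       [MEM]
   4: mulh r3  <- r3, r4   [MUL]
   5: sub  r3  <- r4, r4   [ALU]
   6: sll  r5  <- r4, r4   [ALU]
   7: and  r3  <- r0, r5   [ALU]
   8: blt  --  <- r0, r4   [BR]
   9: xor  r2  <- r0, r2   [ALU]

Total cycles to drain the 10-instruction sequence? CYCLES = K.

[0] i0  add  -- WAW r0
[1] i1  mulh  -- no-port MUL/MEM
[2] i2  st  -- no-port MEM/MEM
[3] i3  ld  -- no-port MEM/MUL
[4] i4  mulh  -- WAW r3
[5] i5/i6  sub;sll  -- 2-wide
[6] i7/i8  and;blt  -- 2-wide
[7] i9  xor  -- tail

CYCLES = 8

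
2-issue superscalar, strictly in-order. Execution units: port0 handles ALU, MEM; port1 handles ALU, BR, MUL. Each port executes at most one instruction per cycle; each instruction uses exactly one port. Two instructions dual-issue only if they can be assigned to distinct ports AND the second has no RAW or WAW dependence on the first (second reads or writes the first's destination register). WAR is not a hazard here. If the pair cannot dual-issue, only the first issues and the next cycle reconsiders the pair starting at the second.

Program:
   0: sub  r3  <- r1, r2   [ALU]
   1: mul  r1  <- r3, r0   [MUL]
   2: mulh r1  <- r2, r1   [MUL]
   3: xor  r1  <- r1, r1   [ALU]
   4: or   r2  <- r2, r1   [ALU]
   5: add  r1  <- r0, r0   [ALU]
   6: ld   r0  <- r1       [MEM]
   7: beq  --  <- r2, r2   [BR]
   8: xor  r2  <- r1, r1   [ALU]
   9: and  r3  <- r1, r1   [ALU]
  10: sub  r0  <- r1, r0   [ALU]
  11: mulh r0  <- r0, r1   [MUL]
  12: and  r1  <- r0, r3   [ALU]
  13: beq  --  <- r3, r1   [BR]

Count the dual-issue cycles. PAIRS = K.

0. sub.ALU @i0  | RAW r3
1. mul.MUL @i1  | no-port MUL/MUL
2. mulh.MUL @i2  | RAW+WAW r1
3. xor.ALU @i3  | RAW r1
4. or.ALU/add.ALU @i4&i5  | dual
5. ld.MEM/beq.BR @i6&i7  | dual
6. xor.ALU/and.ALU @i8&i9  | dual
7. sub.ALU @i10  | RAW+WAW r0
8. mulh.MUL @i11  | RAW r0
9. and.ALU @i12  | RAW r1
10. beq.BR @i13  | tail

PAIRS = 3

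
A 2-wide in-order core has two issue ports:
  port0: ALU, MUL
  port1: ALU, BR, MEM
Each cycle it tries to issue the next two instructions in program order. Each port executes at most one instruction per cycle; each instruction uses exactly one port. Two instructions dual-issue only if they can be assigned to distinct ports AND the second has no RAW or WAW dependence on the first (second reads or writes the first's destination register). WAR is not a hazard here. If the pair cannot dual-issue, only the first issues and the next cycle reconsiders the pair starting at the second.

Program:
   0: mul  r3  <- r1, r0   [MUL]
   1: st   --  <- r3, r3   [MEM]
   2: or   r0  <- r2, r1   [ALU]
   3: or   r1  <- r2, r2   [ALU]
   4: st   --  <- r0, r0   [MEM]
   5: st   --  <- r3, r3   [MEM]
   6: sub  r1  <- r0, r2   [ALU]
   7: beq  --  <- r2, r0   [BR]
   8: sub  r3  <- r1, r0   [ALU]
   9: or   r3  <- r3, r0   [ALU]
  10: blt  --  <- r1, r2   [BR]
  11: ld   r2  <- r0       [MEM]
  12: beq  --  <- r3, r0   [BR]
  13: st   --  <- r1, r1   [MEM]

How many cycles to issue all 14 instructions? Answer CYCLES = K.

c0: i0 mul.MUL  RAW r3
c1: i1/i2 st.MEM;or.ALU  dual
c2: i3/i4 or.ALU;st.MEM  dual
c3: i5/i6 st.MEM;sub.ALU  dual
c4: i7/i8 beq.BR;sub.ALU  dual
c5: i9/i10 or.ALU;blt.BR  dual
c6: i11 ld.MEM  no-port MEM/BR
c7: i12 beq.BR  no-port BR/MEM
c8: i13 st.MEM  tail

CYCLES = 9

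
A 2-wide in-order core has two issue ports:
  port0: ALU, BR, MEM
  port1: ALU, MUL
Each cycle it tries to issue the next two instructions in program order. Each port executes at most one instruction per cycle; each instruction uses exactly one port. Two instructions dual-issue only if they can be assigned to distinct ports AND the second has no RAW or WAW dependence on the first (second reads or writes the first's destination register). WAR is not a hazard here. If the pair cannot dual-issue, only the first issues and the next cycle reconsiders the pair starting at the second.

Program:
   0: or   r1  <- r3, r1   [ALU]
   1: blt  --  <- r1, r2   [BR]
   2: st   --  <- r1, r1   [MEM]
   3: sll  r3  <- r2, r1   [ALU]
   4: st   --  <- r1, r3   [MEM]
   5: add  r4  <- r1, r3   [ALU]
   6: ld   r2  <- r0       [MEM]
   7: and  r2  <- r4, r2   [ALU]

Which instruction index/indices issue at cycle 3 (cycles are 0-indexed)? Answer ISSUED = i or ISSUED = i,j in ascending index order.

ISSUED = 4,5

[0] i0  or  -- RAW r1
[1] i1  blt  -- no-port BR/MEM
[2] i2,i3  st sll  -- 2-wide
[3] i4,i5  st add  -- 2-wide
[4] i6  ld  -- RAW+WAW r2
[5] i7  and  -- tail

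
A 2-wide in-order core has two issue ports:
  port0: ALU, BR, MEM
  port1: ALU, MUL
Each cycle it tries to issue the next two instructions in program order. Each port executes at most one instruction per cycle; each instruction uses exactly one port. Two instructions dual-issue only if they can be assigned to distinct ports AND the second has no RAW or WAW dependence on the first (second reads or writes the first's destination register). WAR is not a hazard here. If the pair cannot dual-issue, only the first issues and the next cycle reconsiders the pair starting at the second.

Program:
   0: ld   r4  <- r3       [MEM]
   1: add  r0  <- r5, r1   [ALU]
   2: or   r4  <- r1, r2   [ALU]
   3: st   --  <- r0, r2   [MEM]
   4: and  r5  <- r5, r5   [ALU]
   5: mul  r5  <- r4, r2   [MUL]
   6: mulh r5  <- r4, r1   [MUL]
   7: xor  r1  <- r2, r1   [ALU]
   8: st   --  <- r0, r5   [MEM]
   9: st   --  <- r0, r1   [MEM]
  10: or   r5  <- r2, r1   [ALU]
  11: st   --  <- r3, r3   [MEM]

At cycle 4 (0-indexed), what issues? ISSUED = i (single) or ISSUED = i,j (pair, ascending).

#0 head=0: ld.MEM add.ALU i0&i1 2-wide
#1 head=2: or.ALU st.MEM i2&i3 2-wide
#2 head=4: and.ALU i4 WAW r5
#3 head=5: mul.MUL i5 no-port MUL/MUL
#4 head=6: mulh.MUL xor.ALU i6&i7 2-wide
#5 head=8: st.MEM i8 no-port MEM/MEM
#6 head=9: st.MEM or.ALU i9&i10 2-wide
#7 head=11: st.MEM i11 tail

ISSUED = 6,7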